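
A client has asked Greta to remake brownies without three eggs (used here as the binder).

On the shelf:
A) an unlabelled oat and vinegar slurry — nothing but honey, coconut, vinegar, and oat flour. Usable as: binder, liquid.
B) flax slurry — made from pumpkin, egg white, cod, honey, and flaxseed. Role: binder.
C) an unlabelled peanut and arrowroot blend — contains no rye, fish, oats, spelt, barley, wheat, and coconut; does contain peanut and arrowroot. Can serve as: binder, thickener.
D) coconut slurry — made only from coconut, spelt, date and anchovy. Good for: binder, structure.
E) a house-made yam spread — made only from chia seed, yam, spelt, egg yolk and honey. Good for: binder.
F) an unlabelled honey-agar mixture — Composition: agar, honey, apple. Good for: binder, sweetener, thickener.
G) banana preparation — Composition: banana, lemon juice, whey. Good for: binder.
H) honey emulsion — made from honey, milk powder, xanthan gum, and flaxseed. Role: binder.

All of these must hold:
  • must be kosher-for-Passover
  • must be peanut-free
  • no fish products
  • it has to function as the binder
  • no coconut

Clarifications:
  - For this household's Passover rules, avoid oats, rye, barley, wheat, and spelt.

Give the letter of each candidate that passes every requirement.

A: has oat flour, so not kosher-for-Passover; has coconut, so not coconut-free — reject
B: has cod, so not fish-free — reject
C: has peanut, so not peanut-free — no
D: has spelt, so not kosher-for-Passover; has anchovy, so not fish-free (and 1 more) — reject
E: has spelt, so not kosher-for-Passover — no
F: all constraints satisfied — keep
G: only whey, banana, and lemon juice; none excluded — OK
H: every rule checks out — keep

F, G, H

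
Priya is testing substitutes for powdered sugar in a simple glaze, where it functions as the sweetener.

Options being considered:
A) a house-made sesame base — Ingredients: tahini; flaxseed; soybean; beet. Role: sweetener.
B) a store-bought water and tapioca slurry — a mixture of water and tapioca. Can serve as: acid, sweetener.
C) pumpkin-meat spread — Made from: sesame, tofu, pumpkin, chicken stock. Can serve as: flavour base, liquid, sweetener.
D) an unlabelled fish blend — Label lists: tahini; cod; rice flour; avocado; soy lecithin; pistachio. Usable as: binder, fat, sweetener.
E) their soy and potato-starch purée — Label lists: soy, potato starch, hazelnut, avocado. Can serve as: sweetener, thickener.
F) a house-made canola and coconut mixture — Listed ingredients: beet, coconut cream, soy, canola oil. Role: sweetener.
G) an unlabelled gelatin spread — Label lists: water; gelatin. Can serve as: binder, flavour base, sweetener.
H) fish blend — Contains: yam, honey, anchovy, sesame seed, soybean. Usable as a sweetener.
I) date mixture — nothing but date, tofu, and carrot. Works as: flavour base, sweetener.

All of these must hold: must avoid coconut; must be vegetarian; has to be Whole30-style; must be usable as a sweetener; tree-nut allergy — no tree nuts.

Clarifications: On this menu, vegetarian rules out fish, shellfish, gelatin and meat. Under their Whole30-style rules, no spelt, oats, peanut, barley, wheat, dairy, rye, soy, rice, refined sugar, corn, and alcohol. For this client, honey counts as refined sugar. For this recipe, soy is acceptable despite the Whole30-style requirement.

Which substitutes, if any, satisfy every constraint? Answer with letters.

A: soy is permitted under the Whole30-style carve-out; nothing else excluded — valid
B: only tapioca and water; none excluded — valid
C: has chicken stock, so not vegetarian — no
D: has cod, so not vegetarian; has rice flour, so not Whole30-style (and 1 more) — out
E: has hazelnut, so not tree-nut-free — out
F: has coconut cream, so not coconut-free — out
G: has gelatin, so not vegetarian — no
H: has anchovy, so not vegetarian; has honey, so not Whole30-style — reject
I: soy is permitted under the Whole30-style carve-out; nothing else excluded — valid

A, B, I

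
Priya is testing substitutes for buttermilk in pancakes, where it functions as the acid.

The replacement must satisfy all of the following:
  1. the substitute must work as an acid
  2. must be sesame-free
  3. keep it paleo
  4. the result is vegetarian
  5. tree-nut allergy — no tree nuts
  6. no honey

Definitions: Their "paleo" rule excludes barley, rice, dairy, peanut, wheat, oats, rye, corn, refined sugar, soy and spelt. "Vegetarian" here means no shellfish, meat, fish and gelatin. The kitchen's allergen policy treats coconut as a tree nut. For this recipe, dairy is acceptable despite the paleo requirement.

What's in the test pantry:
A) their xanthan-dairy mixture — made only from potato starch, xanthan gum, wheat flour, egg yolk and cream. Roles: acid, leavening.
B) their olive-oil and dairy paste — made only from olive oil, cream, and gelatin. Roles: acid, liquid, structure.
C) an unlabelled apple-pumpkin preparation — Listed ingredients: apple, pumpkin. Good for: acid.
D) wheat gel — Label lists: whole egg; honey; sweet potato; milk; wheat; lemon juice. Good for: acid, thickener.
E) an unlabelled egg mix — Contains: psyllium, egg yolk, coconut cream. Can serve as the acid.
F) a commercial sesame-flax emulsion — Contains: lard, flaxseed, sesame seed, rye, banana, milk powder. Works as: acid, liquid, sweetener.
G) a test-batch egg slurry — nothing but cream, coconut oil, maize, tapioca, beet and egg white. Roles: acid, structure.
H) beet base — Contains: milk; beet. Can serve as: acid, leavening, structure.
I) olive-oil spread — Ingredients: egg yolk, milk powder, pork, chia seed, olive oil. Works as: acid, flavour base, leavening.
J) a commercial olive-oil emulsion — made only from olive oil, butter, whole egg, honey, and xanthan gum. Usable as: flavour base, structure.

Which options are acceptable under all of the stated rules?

C, H

A: has wheat flour, so not paleo — no
B: has gelatin, so not vegetarian — reject
C: every rule checks out — keep
D: has wheat, so not paleo; has honey, so not honey-free — out
E: has coconut cream, so not tree-nut-free — no
F: has rye, so not paleo; has lard, so not vegetarian (and 1 more) — no
G: has maize, so not paleo; has coconut oil, so not tree-nut-free — out
H: dairy is permitted under the paleo carve-out; nothing else excluded — keep
I: has pork, so not vegetarian — no
J: not usable as an acid; has honey, so not honey-free — out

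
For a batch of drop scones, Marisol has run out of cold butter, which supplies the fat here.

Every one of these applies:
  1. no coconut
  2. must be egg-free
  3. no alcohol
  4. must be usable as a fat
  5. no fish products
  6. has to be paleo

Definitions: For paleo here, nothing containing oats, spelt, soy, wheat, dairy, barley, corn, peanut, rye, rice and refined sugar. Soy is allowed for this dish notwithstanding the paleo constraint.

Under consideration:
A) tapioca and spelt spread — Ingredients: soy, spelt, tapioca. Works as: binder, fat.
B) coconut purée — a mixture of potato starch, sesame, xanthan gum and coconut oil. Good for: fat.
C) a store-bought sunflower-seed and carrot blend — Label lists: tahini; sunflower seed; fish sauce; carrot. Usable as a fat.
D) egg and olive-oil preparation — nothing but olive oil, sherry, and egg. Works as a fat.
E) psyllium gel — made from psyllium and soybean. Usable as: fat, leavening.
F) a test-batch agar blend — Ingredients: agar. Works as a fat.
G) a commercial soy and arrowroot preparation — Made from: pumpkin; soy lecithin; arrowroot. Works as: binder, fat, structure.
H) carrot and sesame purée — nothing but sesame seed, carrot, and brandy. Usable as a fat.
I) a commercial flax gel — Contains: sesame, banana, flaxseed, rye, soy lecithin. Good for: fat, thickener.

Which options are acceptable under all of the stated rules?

A: has spelt, so not paleo — no
B: has coconut oil, so not coconut-free — out
C: has fish sauce, so not fish-free — out
D: has egg, so not egg-free; has sherry, so not alcohol-free — out
E: soy is permitted under the paleo carve-out; nothing else excluded — OK
F: only agar; none excluded — OK
G: soy is permitted under the paleo carve-out; nothing else excluded — keep
H: has brandy, so not alcohol-free — no
I: has rye, so not paleo — out

E, F, G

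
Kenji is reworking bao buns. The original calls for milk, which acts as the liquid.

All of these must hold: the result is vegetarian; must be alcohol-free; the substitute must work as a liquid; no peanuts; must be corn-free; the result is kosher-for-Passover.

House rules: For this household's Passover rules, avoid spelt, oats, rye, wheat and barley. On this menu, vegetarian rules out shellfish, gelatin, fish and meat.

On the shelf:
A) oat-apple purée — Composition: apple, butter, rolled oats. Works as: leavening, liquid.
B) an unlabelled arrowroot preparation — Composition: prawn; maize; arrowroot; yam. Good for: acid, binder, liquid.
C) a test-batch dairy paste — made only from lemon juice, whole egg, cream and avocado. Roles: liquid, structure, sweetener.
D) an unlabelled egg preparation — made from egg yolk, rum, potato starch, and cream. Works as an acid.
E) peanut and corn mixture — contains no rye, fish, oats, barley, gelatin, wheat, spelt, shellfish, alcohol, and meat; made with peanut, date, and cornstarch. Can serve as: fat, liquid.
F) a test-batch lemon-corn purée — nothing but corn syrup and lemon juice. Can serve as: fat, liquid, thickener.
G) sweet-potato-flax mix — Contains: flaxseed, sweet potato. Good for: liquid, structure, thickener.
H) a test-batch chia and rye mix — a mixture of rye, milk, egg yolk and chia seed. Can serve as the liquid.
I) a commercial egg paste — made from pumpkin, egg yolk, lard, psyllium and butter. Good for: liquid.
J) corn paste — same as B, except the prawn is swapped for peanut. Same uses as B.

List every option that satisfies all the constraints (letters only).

C, G

A: has rolled oats, so not kosher-for-Passover — out
B: has prawn, so not vegetarian; has maize, so not corn-free — no
C: works as a liquid, kosher-for-Passover, no alcohol — keep
D: not usable as a liquid; has rum, so not alcohol-free — reject
E: has peanut, so not peanut-free; has cornstarch, so not corn-free — out
F: has corn syrup, so not corn-free — reject
G: every rule checks out — keep
H: has rye, so not kosher-for-Passover — out
I: has lard, so not vegetarian — no
J: has peanut, so not peanut-free; has maize, so not corn-free — reject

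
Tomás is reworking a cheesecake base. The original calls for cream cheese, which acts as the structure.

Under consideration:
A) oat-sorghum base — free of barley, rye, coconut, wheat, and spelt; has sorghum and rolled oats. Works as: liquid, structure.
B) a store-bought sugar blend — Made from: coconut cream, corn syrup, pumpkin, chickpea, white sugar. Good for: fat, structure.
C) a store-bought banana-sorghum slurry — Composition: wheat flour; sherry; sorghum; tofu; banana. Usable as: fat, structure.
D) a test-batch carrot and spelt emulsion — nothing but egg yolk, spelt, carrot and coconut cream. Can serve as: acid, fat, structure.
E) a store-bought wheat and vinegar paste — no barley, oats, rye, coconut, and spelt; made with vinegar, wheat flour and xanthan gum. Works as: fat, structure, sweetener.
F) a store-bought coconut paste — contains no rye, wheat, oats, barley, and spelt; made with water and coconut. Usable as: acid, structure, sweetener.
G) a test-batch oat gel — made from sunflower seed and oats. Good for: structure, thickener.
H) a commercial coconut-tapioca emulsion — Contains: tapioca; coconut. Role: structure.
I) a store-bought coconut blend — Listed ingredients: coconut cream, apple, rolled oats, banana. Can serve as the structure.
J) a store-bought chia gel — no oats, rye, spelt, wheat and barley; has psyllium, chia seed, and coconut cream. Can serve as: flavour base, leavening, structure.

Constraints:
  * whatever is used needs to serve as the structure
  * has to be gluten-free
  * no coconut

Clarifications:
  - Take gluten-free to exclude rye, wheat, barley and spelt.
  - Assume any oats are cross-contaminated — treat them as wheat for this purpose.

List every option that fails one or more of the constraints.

A, B, C, D, E, F, G, H, I, J

A: has rolled oats, so not gluten-free — no
B: has coconut cream, so not coconut-free — no
C: has wheat flour, so not gluten-free — no
D: has spelt, so not gluten-free; has coconut cream, so not coconut-free — no
E: has wheat flour, so not gluten-free — out
F: has coconut, so not coconut-free — out
G: has oats, so not gluten-free — out
H: has coconut, so not coconut-free — reject
I: has rolled oats, so not gluten-free; has coconut cream, so not coconut-free — reject
J: has coconut cream, so not coconut-free — no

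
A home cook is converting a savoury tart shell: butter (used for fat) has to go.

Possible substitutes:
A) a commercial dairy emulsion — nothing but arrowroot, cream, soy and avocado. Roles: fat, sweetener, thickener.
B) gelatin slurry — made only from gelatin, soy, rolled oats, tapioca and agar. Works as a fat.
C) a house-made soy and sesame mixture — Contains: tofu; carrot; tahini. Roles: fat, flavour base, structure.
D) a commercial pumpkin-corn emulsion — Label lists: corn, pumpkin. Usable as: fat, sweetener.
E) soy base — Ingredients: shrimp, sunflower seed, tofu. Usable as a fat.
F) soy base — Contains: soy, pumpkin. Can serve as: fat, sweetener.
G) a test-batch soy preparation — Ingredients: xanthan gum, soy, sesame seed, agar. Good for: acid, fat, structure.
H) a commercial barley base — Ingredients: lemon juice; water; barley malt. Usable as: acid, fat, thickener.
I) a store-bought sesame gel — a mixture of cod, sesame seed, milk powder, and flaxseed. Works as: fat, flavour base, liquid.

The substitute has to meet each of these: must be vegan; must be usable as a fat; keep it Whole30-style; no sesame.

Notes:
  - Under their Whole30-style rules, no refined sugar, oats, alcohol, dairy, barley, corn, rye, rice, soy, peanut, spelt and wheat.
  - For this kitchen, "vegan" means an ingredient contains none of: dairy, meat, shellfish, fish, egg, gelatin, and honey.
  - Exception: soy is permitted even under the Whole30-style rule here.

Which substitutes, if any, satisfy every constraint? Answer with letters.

A: has cream, so not Whole30-style; has cream, so not vegan — no
B: has rolled oats, so not Whole30-style; has gelatin, so not vegan — out
C: has tahini, so not sesame-free — reject
D: has corn, so not Whole30-style — out
E: has shrimp, so not vegan — out
F: soy is permitted under the Whole30-style carve-out; nothing else excluded — OK
G: has sesame seed, so not sesame-free — reject
H: has barley malt, so not Whole30-style — out
I: has milk powder, so not Whole30-style; has milk powder, so not vegan (and 1 more) — no

F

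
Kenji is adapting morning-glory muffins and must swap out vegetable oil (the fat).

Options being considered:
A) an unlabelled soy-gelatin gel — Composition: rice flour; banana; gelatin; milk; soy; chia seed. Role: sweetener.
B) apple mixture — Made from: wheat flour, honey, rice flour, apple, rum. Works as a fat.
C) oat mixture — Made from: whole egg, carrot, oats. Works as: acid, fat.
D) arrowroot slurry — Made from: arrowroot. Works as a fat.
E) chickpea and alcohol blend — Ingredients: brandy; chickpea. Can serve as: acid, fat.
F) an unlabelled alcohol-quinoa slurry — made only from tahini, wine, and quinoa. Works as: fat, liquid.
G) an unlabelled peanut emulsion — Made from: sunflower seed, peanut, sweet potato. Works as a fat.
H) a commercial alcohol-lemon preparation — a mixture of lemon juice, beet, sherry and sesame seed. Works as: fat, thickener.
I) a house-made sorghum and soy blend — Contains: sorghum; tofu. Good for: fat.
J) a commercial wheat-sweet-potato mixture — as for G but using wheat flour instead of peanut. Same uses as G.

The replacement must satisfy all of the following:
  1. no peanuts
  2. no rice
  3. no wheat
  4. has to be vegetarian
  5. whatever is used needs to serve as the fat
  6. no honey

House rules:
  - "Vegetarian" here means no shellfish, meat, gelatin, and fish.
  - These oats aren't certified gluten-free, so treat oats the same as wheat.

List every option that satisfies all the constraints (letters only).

A: not usable as a fat; has gelatin, so not vegetarian (and 1 more) — no
B: has rice flour, so not rice-free; has wheat flour, so not wheat-free (and 1 more) — reject
C: has oats, so not wheat-free — out
D: nothing on the exclusion list — valid
E: only brandy and chickpea; none excluded — OK
F: works as a fat, no honey, no peanut — OK
G: has peanut, so not peanut-free — reject
H: works as a fat, no peanut, no rice — keep
I: all constraints satisfied — OK
J: has wheat flour, so not wheat-free — out

D, E, F, H, I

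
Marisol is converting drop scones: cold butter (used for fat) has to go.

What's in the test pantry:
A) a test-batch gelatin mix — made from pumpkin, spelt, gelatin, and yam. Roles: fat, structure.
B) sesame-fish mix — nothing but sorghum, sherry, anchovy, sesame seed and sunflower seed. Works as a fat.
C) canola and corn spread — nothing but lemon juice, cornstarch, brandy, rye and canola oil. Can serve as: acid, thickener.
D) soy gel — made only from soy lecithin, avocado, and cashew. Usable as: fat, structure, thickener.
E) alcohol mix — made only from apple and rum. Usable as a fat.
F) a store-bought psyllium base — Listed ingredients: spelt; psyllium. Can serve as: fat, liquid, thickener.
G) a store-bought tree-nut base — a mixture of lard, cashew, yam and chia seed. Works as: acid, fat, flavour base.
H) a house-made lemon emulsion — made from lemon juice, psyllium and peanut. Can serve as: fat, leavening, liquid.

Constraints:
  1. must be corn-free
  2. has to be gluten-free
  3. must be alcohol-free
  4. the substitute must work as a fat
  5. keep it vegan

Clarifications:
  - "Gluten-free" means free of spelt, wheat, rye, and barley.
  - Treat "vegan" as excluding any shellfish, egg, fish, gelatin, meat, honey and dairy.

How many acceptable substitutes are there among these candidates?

2

A: has spelt, so not gluten-free; has gelatin, so not vegan — no
B: has anchovy, so not vegan; has sherry, so not alcohol-free — out
C: not usable as a fat; has rye, so not gluten-free (and 2 more) — out
D: every rule checks out — OK
E: has rum, so not alcohol-free — out
F: has spelt, so not gluten-free — out
G: has lard, so not vegan — out
H: only peanut, lemon juice and psyllium; none excluded — keep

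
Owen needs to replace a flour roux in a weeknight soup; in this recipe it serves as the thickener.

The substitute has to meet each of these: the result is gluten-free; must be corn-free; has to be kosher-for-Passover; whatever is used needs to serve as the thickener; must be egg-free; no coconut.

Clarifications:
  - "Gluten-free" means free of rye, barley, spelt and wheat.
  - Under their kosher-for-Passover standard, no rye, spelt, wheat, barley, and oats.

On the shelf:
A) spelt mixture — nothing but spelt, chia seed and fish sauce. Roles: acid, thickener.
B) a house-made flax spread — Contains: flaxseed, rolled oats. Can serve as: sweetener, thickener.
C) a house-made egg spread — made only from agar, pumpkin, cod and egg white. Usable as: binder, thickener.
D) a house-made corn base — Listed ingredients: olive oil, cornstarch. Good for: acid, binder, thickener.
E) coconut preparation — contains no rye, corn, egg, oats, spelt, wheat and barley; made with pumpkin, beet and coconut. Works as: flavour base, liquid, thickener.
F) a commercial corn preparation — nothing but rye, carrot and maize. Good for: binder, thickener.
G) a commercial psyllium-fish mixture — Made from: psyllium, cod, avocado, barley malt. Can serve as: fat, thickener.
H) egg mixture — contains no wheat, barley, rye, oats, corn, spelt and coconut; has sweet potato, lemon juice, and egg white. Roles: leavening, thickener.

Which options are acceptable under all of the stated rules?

none

A: has spelt, so not gluten-free; has spelt, so not kosher-for-Passover — no
B: has rolled oats, so not kosher-for-Passover — out
C: has egg white, so not egg-free — reject
D: has cornstarch, so not corn-free — no
E: has coconut, so not coconut-free — no
F: has rye, so not gluten-free; has rye, so not kosher-for-Passover (and 1 more) — out
G: has barley malt, so not gluten-free; has barley malt, so not kosher-for-Passover — out
H: has egg white, so not egg-free — reject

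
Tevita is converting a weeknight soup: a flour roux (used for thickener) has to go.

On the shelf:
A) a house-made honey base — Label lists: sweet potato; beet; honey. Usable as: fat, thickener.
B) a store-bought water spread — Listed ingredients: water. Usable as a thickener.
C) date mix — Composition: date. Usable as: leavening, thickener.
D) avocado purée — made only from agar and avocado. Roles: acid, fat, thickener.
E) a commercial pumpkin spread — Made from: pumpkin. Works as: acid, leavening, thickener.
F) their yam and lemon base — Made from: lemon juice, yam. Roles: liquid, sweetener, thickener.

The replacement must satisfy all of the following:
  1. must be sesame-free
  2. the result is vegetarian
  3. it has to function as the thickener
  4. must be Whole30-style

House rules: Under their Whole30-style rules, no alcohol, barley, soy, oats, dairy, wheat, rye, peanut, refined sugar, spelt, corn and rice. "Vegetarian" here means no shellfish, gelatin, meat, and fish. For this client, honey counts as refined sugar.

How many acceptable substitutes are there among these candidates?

A: has honey, so not Whole30-style — no
B: vegetarian, no sesame — valid
C: nothing on the exclusion list — keep
D: only agar and avocado; none excluded — OK
E: all constraints satisfied — valid
F: only lemon juice and yam; none excluded — valid

5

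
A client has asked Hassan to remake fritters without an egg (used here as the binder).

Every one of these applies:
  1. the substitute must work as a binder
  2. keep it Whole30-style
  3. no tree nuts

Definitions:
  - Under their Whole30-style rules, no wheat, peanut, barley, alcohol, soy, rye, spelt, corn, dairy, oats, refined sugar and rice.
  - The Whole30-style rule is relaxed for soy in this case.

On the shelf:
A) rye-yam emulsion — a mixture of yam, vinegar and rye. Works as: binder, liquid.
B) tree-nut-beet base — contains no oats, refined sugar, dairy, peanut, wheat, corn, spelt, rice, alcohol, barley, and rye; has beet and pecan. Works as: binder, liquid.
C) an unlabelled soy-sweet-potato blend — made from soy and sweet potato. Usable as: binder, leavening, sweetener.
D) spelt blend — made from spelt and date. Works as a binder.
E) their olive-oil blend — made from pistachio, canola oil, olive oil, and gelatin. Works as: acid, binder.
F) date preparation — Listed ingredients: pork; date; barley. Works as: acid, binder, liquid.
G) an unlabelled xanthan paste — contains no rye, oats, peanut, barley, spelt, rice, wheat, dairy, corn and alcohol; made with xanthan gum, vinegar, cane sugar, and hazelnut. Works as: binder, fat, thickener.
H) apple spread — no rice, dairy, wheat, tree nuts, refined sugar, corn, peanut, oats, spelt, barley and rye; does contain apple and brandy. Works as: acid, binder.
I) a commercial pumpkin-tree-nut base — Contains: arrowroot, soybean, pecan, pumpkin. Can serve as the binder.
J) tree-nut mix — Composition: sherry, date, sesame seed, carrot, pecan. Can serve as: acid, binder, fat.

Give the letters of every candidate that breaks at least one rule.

A, B, D, E, F, G, H, I, J

A: has rye, so not Whole30-style — no
B: has pecan, so not tree-nut-free — reject
C: soy is permitted under the Whole30-style carve-out; nothing else excluded — valid
D: has spelt, so not Whole30-style — out
E: has pistachio, so not tree-nut-free — no
F: has barley, so not Whole30-style — out
G: has cane sugar, so not Whole30-style; has hazelnut, so not tree-nut-free — no
H: has brandy, so not Whole30-style — no
I: has pecan, so not tree-nut-free — no
J: has sherry, so not Whole30-style; has pecan, so not tree-nut-free — out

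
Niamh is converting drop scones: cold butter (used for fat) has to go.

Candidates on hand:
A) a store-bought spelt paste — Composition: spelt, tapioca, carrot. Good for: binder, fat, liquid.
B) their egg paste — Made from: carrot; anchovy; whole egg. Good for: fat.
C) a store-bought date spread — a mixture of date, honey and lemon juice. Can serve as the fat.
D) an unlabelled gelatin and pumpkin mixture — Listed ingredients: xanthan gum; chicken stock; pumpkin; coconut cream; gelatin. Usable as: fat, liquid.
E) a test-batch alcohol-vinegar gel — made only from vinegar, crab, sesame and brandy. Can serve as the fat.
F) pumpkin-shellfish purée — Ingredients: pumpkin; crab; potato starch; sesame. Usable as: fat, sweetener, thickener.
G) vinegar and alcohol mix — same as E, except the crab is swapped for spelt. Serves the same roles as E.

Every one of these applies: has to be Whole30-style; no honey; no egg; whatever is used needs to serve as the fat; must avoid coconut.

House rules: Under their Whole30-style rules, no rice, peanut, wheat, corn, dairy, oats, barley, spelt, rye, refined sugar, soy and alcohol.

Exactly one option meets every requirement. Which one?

A: has spelt, so not Whole30-style — no
B: has whole egg, so not egg-free — out
C: has honey, so not honey-free — no
D: has coconut cream, so not coconut-free — out
E: has brandy, so not Whole30-style — no
F: all constraints satisfied — OK
G: has brandy, so not Whole30-style — no

F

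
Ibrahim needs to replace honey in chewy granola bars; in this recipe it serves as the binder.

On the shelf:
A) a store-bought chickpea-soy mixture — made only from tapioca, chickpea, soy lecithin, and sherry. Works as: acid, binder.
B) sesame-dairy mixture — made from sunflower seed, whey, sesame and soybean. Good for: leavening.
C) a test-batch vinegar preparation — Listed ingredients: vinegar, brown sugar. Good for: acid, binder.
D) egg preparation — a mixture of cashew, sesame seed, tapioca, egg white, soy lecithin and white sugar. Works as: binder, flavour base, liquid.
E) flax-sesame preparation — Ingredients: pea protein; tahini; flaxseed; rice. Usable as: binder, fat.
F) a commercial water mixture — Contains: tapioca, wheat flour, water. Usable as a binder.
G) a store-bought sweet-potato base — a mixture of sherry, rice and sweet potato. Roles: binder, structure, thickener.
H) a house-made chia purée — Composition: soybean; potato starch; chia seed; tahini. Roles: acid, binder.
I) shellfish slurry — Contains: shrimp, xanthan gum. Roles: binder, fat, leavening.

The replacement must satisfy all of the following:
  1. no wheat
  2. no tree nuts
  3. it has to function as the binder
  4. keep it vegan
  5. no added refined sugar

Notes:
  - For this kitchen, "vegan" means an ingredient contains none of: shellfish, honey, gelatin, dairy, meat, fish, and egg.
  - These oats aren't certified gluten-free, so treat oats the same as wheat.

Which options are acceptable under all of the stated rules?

A: all constraints satisfied — OK
B: not usable as a binder; has whey, so not vegan — out
C: has brown sugar, so not no-added-sugar — reject
D: has egg white, so not vegan; has white sugar, so not no-added-sugar (and 1 more) — reject
E: all constraints satisfied — keep
F: has wheat flour, so not wheat-free — no
G: works as a binder, no refined sugar, vegan — OK
H: works as a binder, no refined sugar, vegan — keep
I: has shrimp, so not vegan — out

A, E, G, H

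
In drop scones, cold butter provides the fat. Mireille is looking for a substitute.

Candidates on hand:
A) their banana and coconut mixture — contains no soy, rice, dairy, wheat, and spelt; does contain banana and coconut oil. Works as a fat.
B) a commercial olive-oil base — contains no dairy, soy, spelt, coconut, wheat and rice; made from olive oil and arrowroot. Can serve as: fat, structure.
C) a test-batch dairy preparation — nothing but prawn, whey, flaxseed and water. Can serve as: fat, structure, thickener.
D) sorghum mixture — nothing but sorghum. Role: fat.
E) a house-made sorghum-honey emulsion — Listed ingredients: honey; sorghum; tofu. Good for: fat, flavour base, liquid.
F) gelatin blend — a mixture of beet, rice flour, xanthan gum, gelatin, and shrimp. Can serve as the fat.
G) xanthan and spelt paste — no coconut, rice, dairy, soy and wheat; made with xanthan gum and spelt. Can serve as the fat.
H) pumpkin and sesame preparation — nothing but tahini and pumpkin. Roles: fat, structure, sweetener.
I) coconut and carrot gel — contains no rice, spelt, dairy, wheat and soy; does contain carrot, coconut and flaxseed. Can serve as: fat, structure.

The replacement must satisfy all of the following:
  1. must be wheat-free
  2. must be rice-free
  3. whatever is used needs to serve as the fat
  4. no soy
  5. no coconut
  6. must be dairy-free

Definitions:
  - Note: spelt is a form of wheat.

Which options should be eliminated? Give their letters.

A, C, E, F, G, I

A: has coconut oil, so not coconut-free — reject
B: wheat-free, no soy — keep
C: has whey, so not dairy-free — no
D: works as a fat, no rice, no soy — keep
E: has tofu, so not soy-free — no
F: has rice flour, so not rice-free — reject
G: has spelt, so not wheat-free — reject
H: nothing on the exclusion list — valid
I: has coconut, so not coconut-free — out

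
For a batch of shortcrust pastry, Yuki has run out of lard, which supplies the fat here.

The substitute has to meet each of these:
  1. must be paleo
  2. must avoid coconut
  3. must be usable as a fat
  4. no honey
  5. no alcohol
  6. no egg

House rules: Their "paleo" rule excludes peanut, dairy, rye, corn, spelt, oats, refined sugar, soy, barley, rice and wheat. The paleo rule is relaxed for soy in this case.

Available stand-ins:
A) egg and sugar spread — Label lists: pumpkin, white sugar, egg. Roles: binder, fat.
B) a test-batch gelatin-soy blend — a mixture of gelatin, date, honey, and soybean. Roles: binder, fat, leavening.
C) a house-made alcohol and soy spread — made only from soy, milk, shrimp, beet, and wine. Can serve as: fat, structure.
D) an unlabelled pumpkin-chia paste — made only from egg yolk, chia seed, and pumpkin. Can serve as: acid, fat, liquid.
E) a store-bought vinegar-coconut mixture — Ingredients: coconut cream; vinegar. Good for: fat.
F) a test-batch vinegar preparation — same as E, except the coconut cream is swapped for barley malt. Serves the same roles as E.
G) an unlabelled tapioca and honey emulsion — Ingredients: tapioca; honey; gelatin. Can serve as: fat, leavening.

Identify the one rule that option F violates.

paleo

usable as a fat: satisfied
paleo: has barley malt — fails
honey-free: satisfied
alcohol-free: satisfied
egg-free: satisfied
coconut-free: satisfied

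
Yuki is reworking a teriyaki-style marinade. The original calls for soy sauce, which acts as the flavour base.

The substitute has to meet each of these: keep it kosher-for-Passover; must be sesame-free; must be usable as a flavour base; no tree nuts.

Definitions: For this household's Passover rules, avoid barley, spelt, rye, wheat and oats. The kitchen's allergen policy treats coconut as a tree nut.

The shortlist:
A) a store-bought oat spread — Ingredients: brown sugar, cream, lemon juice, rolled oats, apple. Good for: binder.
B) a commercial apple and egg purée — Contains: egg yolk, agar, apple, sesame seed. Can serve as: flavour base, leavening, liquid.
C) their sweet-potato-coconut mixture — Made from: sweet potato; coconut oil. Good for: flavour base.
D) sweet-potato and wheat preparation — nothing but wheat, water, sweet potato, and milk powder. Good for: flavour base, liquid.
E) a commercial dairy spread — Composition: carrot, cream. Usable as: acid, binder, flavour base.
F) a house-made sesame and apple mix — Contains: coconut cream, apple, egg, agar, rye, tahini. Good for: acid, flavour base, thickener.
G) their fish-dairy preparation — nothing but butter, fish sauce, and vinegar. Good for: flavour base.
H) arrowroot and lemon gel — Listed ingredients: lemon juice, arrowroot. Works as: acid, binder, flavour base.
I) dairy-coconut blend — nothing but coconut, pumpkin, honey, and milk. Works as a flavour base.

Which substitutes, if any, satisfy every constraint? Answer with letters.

A: not usable as a flavour base; has rolled oats, so not kosher-for-Passover — no
B: has sesame seed, so not sesame-free — no
C: has coconut oil, so not tree-nut-free — no
D: has wheat, so not kosher-for-Passover — out
E: works as a flavour base, tree-nut-free, kosher-for-Passover — OK
F: has rye, so not kosher-for-Passover; has tahini, so not sesame-free (and 1 more) — reject
G: tree-nut-free, kosher-for-Passover — keep
H: only lemon juice and arrowroot; none excluded — valid
I: has coconut, so not tree-nut-free — reject

E, G, H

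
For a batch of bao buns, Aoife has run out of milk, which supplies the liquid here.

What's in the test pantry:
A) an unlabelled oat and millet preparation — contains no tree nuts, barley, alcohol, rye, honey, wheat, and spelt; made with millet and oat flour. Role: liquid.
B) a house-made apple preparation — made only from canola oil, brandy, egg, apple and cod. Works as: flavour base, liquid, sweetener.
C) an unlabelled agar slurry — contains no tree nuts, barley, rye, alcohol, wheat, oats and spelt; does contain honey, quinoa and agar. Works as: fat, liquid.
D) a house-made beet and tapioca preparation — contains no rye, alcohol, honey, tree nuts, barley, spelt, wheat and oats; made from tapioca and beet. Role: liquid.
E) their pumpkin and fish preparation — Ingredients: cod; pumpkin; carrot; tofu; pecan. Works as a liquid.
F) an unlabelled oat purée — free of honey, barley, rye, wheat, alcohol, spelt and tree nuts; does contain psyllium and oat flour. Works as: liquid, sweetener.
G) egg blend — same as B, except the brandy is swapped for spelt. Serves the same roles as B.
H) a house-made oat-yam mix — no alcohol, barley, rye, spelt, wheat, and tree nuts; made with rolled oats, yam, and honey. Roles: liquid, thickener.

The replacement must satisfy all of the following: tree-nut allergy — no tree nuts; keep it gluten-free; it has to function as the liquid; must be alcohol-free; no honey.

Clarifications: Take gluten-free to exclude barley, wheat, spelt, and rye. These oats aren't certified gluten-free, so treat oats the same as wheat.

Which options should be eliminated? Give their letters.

A, B, C, E, F, G, H

A: has oat flour, so not gluten-free — reject
B: has brandy, so not alcohol-free — no
C: has honey, so not honey-free — no
D: no honey, gluten-free — OK
E: has pecan, so not tree-nut-free — reject
F: has oat flour, so not gluten-free — out
G: has spelt, so not gluten-free — reject
H: has rolled oats, so not gluten-free; has honey, so not honey-free — no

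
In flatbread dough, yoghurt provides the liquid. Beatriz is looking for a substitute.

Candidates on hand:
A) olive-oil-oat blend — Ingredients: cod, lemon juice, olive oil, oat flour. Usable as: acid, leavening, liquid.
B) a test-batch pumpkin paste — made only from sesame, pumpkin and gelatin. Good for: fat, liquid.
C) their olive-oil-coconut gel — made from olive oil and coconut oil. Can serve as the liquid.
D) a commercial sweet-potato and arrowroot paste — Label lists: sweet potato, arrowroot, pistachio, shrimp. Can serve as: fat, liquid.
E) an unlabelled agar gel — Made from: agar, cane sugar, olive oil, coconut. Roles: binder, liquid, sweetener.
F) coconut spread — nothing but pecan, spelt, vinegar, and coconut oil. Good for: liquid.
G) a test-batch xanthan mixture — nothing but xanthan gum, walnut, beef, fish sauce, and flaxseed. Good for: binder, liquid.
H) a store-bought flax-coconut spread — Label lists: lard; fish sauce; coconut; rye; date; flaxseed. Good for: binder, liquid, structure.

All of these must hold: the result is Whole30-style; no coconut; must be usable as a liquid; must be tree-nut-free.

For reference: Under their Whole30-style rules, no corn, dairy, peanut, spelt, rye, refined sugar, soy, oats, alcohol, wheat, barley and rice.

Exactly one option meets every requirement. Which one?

B

A: has oat flour, so not Whole30-style — no
B: only gelatin, sesame and pumpkin; none excluded — keep
C: has coconut oil, so not coconut-free — no
D: has pistachio, so not tree-nut-free — reject
E: has cane sugar, so not Whole30-style; has coconut, so not coconut-free — out
F: has spelt, so not Whole30-style; has coconut oil, so not coconut-free (and 1 more) — out
G: has walnut, so not tree-nut-free — reject
H: has rye, so not Whole30-style; has coconut, so not coconut-free — no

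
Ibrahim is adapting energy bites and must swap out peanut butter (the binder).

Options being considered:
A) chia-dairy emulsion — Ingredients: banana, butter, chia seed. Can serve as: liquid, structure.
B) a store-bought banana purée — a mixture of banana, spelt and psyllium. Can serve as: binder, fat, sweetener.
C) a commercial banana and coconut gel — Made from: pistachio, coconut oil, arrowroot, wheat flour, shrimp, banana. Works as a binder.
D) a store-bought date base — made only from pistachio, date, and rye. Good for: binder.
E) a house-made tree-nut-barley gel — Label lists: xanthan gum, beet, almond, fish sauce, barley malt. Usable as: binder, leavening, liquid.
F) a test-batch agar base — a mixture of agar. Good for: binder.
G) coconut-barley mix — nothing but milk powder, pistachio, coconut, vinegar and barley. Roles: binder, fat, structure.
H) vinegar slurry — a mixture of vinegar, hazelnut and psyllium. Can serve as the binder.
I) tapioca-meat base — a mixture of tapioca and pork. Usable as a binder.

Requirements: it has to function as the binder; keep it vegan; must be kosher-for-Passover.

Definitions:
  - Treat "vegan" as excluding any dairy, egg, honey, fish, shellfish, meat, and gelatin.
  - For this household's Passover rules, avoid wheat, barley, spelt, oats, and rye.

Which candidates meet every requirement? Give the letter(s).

F, H

A: not usable as a binder; has butter, so not vegan — out
B: has spelt, so not kosher-for-Passover — reject
C: has shrimp, so not vegan; has wheat flour, so not kosher-for-Passover — no
D: has rye, so not kosher-for-Passover — no
E: has fish sauce, so not vegan; has barley malt, so not kosher-for-Passover — out
F: only agar; none excluded — valid
G: has milk powder, so not vegan; has barley, so not kosher-for-Passover — reject
H: kosher-for-Passover, vegan — keep
I: has pork, so not vegan — out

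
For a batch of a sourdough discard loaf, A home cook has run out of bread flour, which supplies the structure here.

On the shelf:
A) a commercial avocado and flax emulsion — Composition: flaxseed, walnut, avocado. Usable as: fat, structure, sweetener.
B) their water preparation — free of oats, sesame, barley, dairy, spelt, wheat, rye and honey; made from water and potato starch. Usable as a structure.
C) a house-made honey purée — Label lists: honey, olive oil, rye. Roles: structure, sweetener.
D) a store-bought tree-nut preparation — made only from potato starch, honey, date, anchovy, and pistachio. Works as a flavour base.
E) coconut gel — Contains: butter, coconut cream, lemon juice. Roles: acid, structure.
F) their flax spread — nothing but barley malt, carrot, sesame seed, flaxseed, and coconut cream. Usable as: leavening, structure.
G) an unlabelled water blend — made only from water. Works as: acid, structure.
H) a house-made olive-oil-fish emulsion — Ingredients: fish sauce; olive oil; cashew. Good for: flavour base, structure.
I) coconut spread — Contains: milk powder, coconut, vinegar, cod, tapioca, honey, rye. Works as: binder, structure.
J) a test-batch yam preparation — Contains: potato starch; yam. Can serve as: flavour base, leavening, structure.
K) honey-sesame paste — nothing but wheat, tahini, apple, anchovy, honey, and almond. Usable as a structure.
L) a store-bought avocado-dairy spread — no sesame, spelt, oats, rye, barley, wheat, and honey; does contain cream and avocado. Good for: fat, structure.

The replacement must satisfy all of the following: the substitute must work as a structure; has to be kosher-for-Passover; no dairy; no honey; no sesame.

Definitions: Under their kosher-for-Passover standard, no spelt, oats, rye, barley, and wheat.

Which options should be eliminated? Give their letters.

C, D, E, F, I, K, L

A: all constraints satisfied — OK
B: works as a structure, kosher-for-Passover, no dairy — OK
C: has rye, so not kosher-for-Passover; has honey, so not honey-free — reject
D: not usable as a structure; has honey, so not honey-free — no
E: has butter, so not dairy-free — reject
F: has barley malt, so not kosher-for-Passover; has sesame seed, so not sesame-free — no
G: all constraints satisfied — OK
H: works as a structure, no honey, no sesame — valid
I: has rye, so not kosher-for-Passover; has honey, so not honey-free (and 1 more) — no
J: works as a structure, kosher-for-Passover, no honey — OK
K: has wheat, so not kosher-for-Passover; has honey, so not honey-free (and 1 more) — out
L: has cream, so not dairy-free — out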